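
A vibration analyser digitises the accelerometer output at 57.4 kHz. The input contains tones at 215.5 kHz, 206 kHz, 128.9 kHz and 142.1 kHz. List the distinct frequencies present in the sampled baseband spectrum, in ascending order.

14.1 kHz, 23.6 kHz, 27.3 kHz

fs/2 = 28.7 kHz.
215.5 kHz mod fs = 43.3 kHz.
43.3 kHz > fs/2 = 28.7 kHz, folds to fs − 43.3 kHz = 14.1 kHz.
206 kHz mod fs = 33.8 kHz.
33.8 kHz > fs/2 = 28.7 kHz, folds to fs − 33.8 kHz = 23.6 kHz.
128.9 kHz mod fs = 14.1 kHz.
14.1 kHz ≤ fs/2 = 28.7 kHz, appears at 14.1 kHz.
142.1 kHz mod fs = 27.3 kHz.
27.3 kHz ≤ fs/2 = 28.7 kHz, appears at 27.3 kHz.
Distinct values: {14.1 kHz, 23.6 kHz, 27.3 kHz}.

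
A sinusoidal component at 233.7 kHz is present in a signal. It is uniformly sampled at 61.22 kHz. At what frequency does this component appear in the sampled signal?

233.7 kHz mod fs = 50.04 kHz.
50.04 kHz > fs/2 = 30.61 kHz, folds to fs − 50.04 kHz = 11.18 kHz.

11.18 kHz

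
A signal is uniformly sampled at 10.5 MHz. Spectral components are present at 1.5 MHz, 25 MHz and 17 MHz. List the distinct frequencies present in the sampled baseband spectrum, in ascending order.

fs/2 = 5.25 MHz.
1.5 MHz ≤ fs/2 = 5.25 MHz, passes unchanged.
25 MHz mod fs = 4 MHz.
4 MHz ≤ fs/2 = 5.25 MHz, appears at 4 MHz.
17 MHz mod fs = 6.5 MHz.
6.5 MHz > fs/2 = 5.25 MHz, folds to fs − 6.5 MHz = 4 MHz.
Distinct values: {1.5 MHz, 4 MHz}.

1.5 MHz, 4 MHz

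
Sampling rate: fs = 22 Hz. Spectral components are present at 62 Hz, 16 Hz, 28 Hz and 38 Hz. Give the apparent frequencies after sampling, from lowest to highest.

4 Hz, 6 Hz

fs/2 = 11 Hz.
62 Hz mod fs = 18 Hz.
18 Hz > fs/2 = 11 Hz, folds to fs − 18 Hz = 4 Hz.
16 Hz > fs/2 = 11 Hz, folds to fs − 16 Hz = 6 Hz.
28 Hz mod fs = 6 Hz.
6 Hz ≤ fs/2 = 11 Hz, appears at 6 Hz.
38 Hz mod fs = 16 Hz.
16 Hz > fs/2 = 11 Hz, folds to fs − 16 Hz = 6 Hz.
Distinct values: {4 Hz, 6 Hz}.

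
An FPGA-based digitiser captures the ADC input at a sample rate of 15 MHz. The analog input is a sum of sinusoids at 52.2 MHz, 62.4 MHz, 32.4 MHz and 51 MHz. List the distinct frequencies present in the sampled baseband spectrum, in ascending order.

fs/2 = 7.5 MHz.
52.2 MHz mod fs = 7.2 MHz.
7.2 MHz ≤ fs/2 = 7.5 MHz, appears at 7.2 MHz.
62.4 MHz mod fs = 2.4 MHz.
2.4 MHz ≤ fs/2 = 7.5 MHz, appears at 2.4 MHz.
32.4 MHz mod fs = 2.4 MHz.
2.4 MHz ≤ fs/2 = 7.5 MHz, appears at 2.4 MHz.
51 MHz mod fs = 6 MHz.
6 MHz ≤ fs/2 = 7.5 MHz, appears at 6 MHz.
Distinct values: {2.4 MHz, 6 MHz, 7.2 MHz}.

2.4 MHz, 6 MHz, 7.2 MHz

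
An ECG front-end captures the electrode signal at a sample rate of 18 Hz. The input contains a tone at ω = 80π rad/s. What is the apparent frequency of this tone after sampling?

4 Hz

ω = 80π rad/s → f = ω/(2π) = 40 Hz.
40 Hz mod fs = 4 Hz.
4 Hz ≤ fs/2 = 9 Hz, appears at 4 Hz.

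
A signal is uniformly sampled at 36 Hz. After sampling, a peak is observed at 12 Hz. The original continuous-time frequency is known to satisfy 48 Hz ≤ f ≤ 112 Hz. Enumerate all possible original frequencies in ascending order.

Frequencies that alias to 12 Hz are k·fs ± 12 Hz for integer k ≥ 0.
k=0: 12 Hz.
k=1: 24 Hz, 48 Hz.
k=2: 60 Hz, 84 Hz.
k=3: 96 Hz, 120 Hz.
k=4: 132 Hz, 156 Hz.
Within [48 Hz, 112 Hz]: 48 Hz, 60 Hz, 84 Hz, 96 Hz.

48 Hz, 60 Hz, 84 Hz, 96 Hz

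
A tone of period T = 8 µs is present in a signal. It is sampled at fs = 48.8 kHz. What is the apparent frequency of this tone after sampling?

T = 8 µs → f = 1/T = 125 kHz.
125 kHz mod fs = 27.4 kHz.
27.4 kHz > fs/2 = 24.4 kHz, folds to fs − 27.4 kHz = 21.4 kHz.

21.4 kHz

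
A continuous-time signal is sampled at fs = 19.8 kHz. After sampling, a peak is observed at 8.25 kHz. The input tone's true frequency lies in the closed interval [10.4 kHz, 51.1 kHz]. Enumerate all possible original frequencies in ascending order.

Frequencies that alias to 8.25 kHz are k·fs ± 8.25 kHz for integer k ≥ 0.
k=0: 8.25 kHz.
k=1: 11.55 kHz, 28.05 kHz.
k=2: 31.35 kHz, 47.85 kHz.
k=3: 51.15 kHz, 67.65 kHz.
Within [10.4 kHz, 51.1 kHz]: 11.55 kHz, 28.05 kHz, 31.35 kHz, 47.85 kHz.

11.55 kHz, 28.05 kHz, 31.35 kHz, 47.85 kHz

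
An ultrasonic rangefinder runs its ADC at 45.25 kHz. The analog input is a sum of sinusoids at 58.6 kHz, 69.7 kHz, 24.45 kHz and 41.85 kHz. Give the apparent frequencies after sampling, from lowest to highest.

fs/2 = 22.625 kHz.
58.6 kHz mod fs = 13.35 kHz.
13.35 kHz ≤ fs/2 = 22.625 kHz, appears at 13.35 kHz.
69.7 kHz mod fs = 24.45 kHz.
24.45 kHz > fs/2 = 22.625 kHz, folds to fs − 24.45 kHz = 20.8 kHz.
24.45 kHz > fs/2 = 22.625 kHz, folds to fs − 24.45 kHz = 20.8 kHz.
41.85 kHz > fs/2 = 22.625 kHz, folds to fs − 41.85 kHz = 3.4 kHz.
Distinct values: {3.4 kHz, 13.35 kHz, 20.8 kHz}.

3.4 kHz, 13.35 kHz, 20.8 kHz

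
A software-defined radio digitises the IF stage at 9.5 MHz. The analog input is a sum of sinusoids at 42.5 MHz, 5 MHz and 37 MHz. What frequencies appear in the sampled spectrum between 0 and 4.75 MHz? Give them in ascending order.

1 MHz, 4.5 MHz

fs/2 = 4.75 MHz.
42.5 MHz mod fs = 4.5 MHz.
4.5 MHz ≤ fs/2 = 4.75 MHz, appears at 4.5 MHz.
5 MHz > fs/2 = 4.75 MHz, folds to fs − 5 MHz = 4.5 MHz.
37 MHz mod fs = 8.5 MHz.
8.5 MHz > fs/2 = 4.75 MHz, folds to fs − 8.5 MHz = 1 MHz.
Distinct values: {1 MHz, 4.5 MHz}.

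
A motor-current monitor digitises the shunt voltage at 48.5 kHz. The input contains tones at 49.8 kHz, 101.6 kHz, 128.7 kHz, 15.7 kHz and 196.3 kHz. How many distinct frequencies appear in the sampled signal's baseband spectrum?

fs/2 = 24.25 kHz.
49.8 kHz mod fs = 1.3 kHz.
1.3 kHz ≤ fs/2 = 24.25 kHz, appears at 1.3 kHz.
101.6 kHz mod fs = 4.6 kHz.
4.6 kHz ≤ fs/2 = 24.25 kHz, appears at 4.6 kHz.
128.7 kHz mod fs = 31.7 kHz.
31.7 kHz > fs/2 = 24.25 kHz, folds to fs − 31.7 kHz = 16.8 kHz.
15.7 kHz ≤ fs/2 = 24.25 kHz, passes unchanged.
196.3 kHz mod fs = 2.3 kHz.
2.3 kHz ≤ fs/2 = 24.25 kHz, appears at 2.3 kHz.
Distinct values: {1.3 kHz, 2.3 kHz, 4.6 kHz, 15.7 kHz, 16.8 kHz} → 5.

5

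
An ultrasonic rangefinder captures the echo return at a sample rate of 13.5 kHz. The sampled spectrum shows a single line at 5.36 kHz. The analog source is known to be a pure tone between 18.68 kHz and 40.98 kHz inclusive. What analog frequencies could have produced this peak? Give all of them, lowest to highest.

Frequencies that alias to 5.36 kHz are k·fs ± 5.36 kHz for integer k ≥ 0.
k=0: 5.36 kHz.
k=1: 8.14 kHz, 18.86 kHz.
k=2: 21.64 kHz, 32.36 kHz.
k=3: 35.14 kHz, 45.86 kHz.
k=4: 48.64 kHz, 59.36 kHz.
Within [18.68 kHz, 40.98 kHz]: 18.86 kHz, 21.64 kHz, 32.36 kHz, 35.14 kHz.

18.86 kHz, 21.64 kHz, 32.36 kHz, 35.14 kHz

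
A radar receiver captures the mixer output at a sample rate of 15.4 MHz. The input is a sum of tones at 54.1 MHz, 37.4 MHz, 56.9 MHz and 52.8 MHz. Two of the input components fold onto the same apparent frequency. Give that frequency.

fs/2 = 7.7 MHz.
54.1 MHz mod fs = 7.9 MHz.
7.9 MHz > fs/2 = 7.7 MHz, folds to fs − 7.9 MHz = 7.5 MHz.
37.4 MHz mod fs = 6.6 MHz.
6.6 MHz ≤ fs/2 = 7.7 MHz, appears at 6.6 MHz.
56.9 MHz mod fs = 10.7 MHz.
10.7 MHz > fs/2 = 7.7 MHz, folds to fs − 10.7 MHz = 4.7 MHz.
52.8 MHz mod fs = 6.6 MHz.
6.6 MHz ≤ fs/2 = 7.7 MHz, appears at 6.6 MHz.
37.4 MHz and 52.8 MHz both map to 6.6 MHz.

6.6 MHz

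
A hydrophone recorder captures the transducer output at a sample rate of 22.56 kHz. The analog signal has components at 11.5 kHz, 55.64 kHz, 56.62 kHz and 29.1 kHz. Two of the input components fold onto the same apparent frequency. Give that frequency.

fs/2 = 11.28 kHz.
11.5 kHz > fs/2 = 11.28 kHz, folds to fs − 11.5 kHz = 11.06 kHz.
55.64 kHz mod fs = 10.52 kHz.
10.52 kHz ≤ fs/2 = 11.28 kHz, appears at 10.52 kHz.
56.62 kHz mod fs = 11.5 kHz.
11.5 kHz > fs/2 = 11.28 kHz, folds to fs − 11.5 kHz = 11.06 kHz.
29.1 kHz mod fs = 6.54 kHz.
6.54 kHz ≤ fs/2 = 11.28 kHz, appears at 6.54 kHz.
11.5 kHz and 56.62 kHz both map to 11.06 kHz.

11.06 kHz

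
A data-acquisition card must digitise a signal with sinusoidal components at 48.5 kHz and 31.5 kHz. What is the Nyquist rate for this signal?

97 kHz

Highest-frequency component: 48.5 kHz.
Nyquist rate = 2 × 48.5 kHz = 97 kHz.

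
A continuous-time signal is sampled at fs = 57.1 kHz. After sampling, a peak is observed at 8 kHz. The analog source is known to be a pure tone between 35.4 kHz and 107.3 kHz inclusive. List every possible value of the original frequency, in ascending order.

Frequencies that alias to 8 kHz are k·fs ± 8 kHz for integer k ≥ 0.
k=0: 8 kHz.
k=1: 49.1 kHz, 65.1 kHz.
k=2: 106.2 kHz, 122.2 kHz.
k=3: 163.3 kHz, 179.3 kHz.
Within [35.4 kHz, 107.3 kHz]: 49.1 kHz, 65.1 kHz, 106.2 kHz.

49.1 kHz, 65.1 kHz, 106.2 kHz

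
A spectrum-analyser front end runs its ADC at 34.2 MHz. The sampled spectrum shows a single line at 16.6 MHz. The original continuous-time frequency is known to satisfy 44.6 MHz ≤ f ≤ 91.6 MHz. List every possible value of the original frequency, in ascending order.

50.8 MHz, 51.8 MHz, 85 MHz, 86 MHz

Frequencies that alias to 16.6 MHz are k·fs ± 16.6 MHz for integer k ≥ 0.
k=0: 16.6 MHz.
k=1: 17.6 MHz, 50.8 MHz.
k=2: 51.8 MHz, 85 MHz.
k=3: 86 MHz, 119.2 MHz.
k=4: 120.2 MHz, 153.4 MHz.
Within [44.6 MHz, 91.6 MHz]: 50.8 MHz, 51.8 MHz, 85 MHz, 86 MHz.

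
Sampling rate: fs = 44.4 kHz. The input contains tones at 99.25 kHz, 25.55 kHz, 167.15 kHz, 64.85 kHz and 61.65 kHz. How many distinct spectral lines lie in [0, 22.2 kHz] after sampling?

fs/2 = 22.2 kHz.
99.25 kHz mod fs = 10.45 kHz.
10.45 kHz ≤ fs/2 = 22.2 kHz, appears at 10.45 kHz.
25.55 kHz > fs/2 = 22.2 kHz, folds to fs − 25.55 kHz = 18.85 kHz.
167.15 kHz mod fs = 33.95 kHz.
33.95 kHz > fs/2 = 22.2 kHz, folds to fs − 33.95 kHz = 10.45 kHz.
64.85 kHz mod fs = 20.45 kHz.
20.45 kHz ≤ fs/2 = 22.2 kHz, appears at 20.45 kHz.
61.65 kHz mod fs = 17.25 kHz.
17.25 kHz ≤ fs/2 = 22.2 kHz, appears at 17.25 kHz.
Distinct values: {10.45 kHz, 17.25 kHz, 18.85 kHz, 20.45 kHz} → 4.

4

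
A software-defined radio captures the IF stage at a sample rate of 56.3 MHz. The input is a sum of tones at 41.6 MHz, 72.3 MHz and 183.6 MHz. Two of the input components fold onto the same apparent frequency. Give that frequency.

14.7 MHz

fs/2 = 28.15 MHz.
41.6 MHz > fs/2 = 28.15 MHz, folds to fs − 41.6 MHz = 14.7 MHz.
72.3 MHz mod fs = 16 MHz.
16 MHz ≤ fs/2 = 28.15 MHz, appears at 16 MHz.
183.6 MHz mod fs = 14.7 MHz.
14.7 MHz ≤ fs/2 = 28.15 MHz, appears at 14.7 MHz.
41.6 MHz and 183.6 MHz both map to 14.7 MHz.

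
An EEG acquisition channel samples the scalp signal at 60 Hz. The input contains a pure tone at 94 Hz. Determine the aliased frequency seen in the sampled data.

26 Hz

94 Hz mod fs = 34 Hz.
34 Hz > fs/2 = 30 Hz, folds to fs − 34 Hz = 26 Hz.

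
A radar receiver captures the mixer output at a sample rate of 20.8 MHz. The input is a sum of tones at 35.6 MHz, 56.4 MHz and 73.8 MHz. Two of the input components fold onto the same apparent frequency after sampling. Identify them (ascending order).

fs/2 = 10.4 MHz.
35.6 MHz mod fs = 14.8 MHz.
14.8 MHz > fs/2 = 10.4 MHz, folds to fs − 14.8 MHz = 6 MHz.
56.4 MHz mod fs = 14.8 MHz.
14.8 MHz > fs/2 = 10.4 MHz, folds to fs − 14.8 MHz = 6 MHz.
73.8 MHz mod fs = 11.4 MHz.
11.4 MHz > fs/2 = 10.4 MHz, folds to fs − 11.4 MHz = 9.4 MHz.
35.6 MHz and 56.4 MHz both map to 6 MHz.

35.6 MHz, 56.4 MHz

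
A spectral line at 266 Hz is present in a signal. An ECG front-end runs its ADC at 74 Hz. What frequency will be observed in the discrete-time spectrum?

266 Hz mod fs = 44 Hz.
44 Hz > fs/2 = 37 Hz, folds to fs − 44 Hz = 30 Hz.

30 Hz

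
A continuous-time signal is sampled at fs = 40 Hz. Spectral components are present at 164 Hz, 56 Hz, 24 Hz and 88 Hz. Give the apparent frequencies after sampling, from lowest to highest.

4 Hz, 8 Hz, 16 Hz

fs/2 = 20 Hz.
164 Hz mod fs = 4 Hz.
4 Hz ≤ fs/2 = 20 Hz, appears at 4 Hz.
56 Hz mod fs = 16 Hz.
16 Hz ≤ fs/2 = 20 Hz, appears at 16 Hz.
24 Hz > fs/2 = 20 Hz, folds to fs − 24 Hz = 16 Hz.
88 Hz mod fs = 8 Hz.
8 Hz ≤ fs/2 = 20 Hz, appears at 8 Hz.
Distinct values: {4 Hz, 8 Hz, 16 Hz}.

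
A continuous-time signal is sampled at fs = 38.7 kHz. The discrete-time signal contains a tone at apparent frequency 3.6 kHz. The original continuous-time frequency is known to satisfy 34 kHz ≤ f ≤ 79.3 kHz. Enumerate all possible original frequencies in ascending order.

35.1 kHz, 42.3 kHz, 73.8 kHz

Frequencies that alias to 3.6 kHz are k·fs ± 3.6 kHz for integer k ≥ 0.
k=0: 3.6 kHz.
k=1: 35.1 kHz, 42.3 kHz.
k=2: 73.8 kHz, 81 kHz.
k=3: 112.5 kHz, 119.7 kHz.
Within [34 kHz, 79.3 kHz]: 35.1 kHz, 42.3 kHz, 73.8 kHz.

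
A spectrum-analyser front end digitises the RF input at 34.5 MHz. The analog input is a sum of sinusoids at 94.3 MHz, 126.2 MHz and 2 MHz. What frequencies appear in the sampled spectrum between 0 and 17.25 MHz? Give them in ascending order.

fs/2 = 17.25 MHz.
94.3 MHz mod fs = 25.3 MHz.
25.3 MHz > fs/2 = 17.25 MHz, folds to fs − 25.3 MHz = 9.2 MHz.
126.2 MHz mod fs = 22.7 MHz.
22.7 MHz > fs/2 = 17.25 MHz, folds to fs − 22.7 MHz = 11.8 MHz.
2 MHz ≤ fs/2 = 17.25 MHz, passes unchanged.
Distinct values: {2 MHz, 9.2 MHz, 11.8 MHz}.

2 MHz, 9.2 MHz, 11.8 MHz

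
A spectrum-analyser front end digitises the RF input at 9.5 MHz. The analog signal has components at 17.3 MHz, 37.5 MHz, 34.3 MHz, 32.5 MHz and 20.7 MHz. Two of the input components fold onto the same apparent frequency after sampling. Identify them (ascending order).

17.3 MHz, 20.7 MHz

fs/2 = 4.75 MHz.
17.3 MHz mod fs = 7.8 MHz.
7.8 MHz > fs/2 = 4.75 MHz, folds to fs − 7.8 MHz = 1.7 MHz.
37.5 MHz mod fs = 9 MHz.
9 MHz > fs/2 = 4.75 MHz, folds to fs − 9 MHz = 0.5 MHz.
34.3 MHz mod fs = 5.8 MHz.
5.8 MHz > fs/2 = 4.75 MHz, folds to fs − 5.8 MHz = 3.7 MHz.
32.5 MHz mod fs = 4 MHz.
4 MHz ≤ fs/2 = 4.75 MHz, appears at 4 MHz.
20.7 MHz mod fs = 1.7 MHz.
1.7 MHz ≤ fs/2 = 4.75 MHz, appears at 1.7 MHz.
17.3 MHz and 20.7 MHz both map to 1.7 MHz.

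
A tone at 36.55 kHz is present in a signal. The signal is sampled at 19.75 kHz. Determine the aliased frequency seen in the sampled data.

36.55 kHz mod fs = 16.8 kHz.
16.8 kHz > fs/2 = 9.875 kHz, folds to fs − 16.8 kHz = 2.95 kHz.

2.95 kHz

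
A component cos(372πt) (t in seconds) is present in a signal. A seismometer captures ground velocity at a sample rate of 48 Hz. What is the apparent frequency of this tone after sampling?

ω = 372π rad/s → f = ω/(2π) = 186 Hz.
186 Hz mod fs = 42 Hz.
42 Hz > fs/2 = 24 Hz, folds to fs − 42 Hz = 6 Hz.

6 Hz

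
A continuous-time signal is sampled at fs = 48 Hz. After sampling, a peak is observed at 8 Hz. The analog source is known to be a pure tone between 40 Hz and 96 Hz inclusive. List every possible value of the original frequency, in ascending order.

40 Hz, 56 Hz, 88 Hz

Frequencies that alias to 8 Hz are k·fs ± 8 Hz for integer k ≥ 0.
k=0: 8 Hz.
k=1: 40 Hz, 56 Hz.
k=2: 88 Hz, 104 Hz.
k=3: 136 Hz, 152 Hz.
Within [40 Hz, 96 Hz]: 40 Hz, 56 Hz, 88 Hz.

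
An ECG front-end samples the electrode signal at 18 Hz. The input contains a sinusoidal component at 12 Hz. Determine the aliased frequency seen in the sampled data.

6 Hz

12 Hz > fs/2 = 9 Hz, folds to fs − 12 Hz = 6 Hz.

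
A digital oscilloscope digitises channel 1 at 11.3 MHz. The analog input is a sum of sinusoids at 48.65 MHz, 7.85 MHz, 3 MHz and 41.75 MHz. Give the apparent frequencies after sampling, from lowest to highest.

fs/2 = 5.65 MHz.
48.65 MHz mod fs = 3.45 MHz.
3.45 MHz ≤ fs/2 = 5.65 MHz, appears at 3.45 MHz.
7.85 MHz > fs/2 = 5.65 MHz, folds to fs − 7.85 MHz = 3.45 MHz.
3 MHz ≤ fs/2 = 5.65 MHz, passes unchanged.
41.75 MHz mod fs = 7.85 MHz.
7.85 MHz > fs/2 = 5.65 MHz, folds to fs − 7.85 MHz = 3.45 MHz.
Distinct values: {3 MHz, 3.45 MHz}.

3 MHz, 3.45 MHz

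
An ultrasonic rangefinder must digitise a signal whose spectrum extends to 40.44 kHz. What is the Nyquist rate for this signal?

80.88 kHz

Nyquist rate = 2 × 40.44 kHz = 80.88 kHz.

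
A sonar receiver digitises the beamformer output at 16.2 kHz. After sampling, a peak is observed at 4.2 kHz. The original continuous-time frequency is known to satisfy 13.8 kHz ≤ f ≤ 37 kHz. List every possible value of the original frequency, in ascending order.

20.4 kHz, 28.2 kHz, 36.6 kHz

Frequencies that alias to 4.2 kHz are k·fs ± 4.2 kHz for integer k ≥ 0.
k=0: 4.2 kHz.
k=1: 12 kHz, 20.4 kHz.
k=2: 28.2 kHz, 36.6 kHz.
k=3: 44.4 kHz, 52.8 kHz.
Within [13.8 kHz, 37 kHz]: 20.4 kHz, 28.2 kHz, 36.6 kHz.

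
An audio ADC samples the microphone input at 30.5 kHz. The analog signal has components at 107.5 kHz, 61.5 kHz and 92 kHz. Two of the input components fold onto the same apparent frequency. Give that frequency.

0.5 kHz

fs/2 = 15.25 kHz.
107.5 kHz mod fs = 16 kHz.
16 kHz > fs/2 = 15.25 kHz, folds to fs − 16 kHz = 14.5 kHz.
61.5 kHz mod fs = 0.5 kHz.
0.5 kHz ≤ fs/2 = 15.25 kHz, appears at 0.5 kHz.
92 kHz mod fs = 0.5 kHz.
0.5 kHz ≤ fs/2 = 15.25 kHz, appears at 0.5 kHz.
61.5 kHz and 92 kHz both map to 0.5 kHz.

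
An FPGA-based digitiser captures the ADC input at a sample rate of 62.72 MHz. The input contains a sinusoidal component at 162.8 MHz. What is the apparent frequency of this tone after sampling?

25.36 MHz

162.8 MHz mod fs = 37.36 MHz.
37.36 MHz > fs/2 = 31.36 MHz, folds to fs − 37.36 MHz = 25.36 MHz.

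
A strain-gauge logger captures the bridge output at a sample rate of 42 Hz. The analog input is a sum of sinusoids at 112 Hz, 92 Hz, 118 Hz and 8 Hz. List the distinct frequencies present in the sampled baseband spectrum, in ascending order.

8 Hz, 14 Hz

fs/2 = 21 Hz.
112 Hz mod fs = 28 Hz.
28 Hz > fs/2 = 21 Hz, folds to fs − 28 Hz = 14 Hz.
92 Hz mod fs = 8 Hz.
8 Hz ≤ fs/2 = 21 Hz, appears at 8 Hz.
118 Hz mod fs = 34 Hz.
34 Hz > fs/2 = 21 Hz, folds to fs − 34 Hz = 8 Hz.
8 Hz ≤ fs/2 = 21 Hz, passes unchanged.
Distinct values: {8 Hz, 14 Hz}.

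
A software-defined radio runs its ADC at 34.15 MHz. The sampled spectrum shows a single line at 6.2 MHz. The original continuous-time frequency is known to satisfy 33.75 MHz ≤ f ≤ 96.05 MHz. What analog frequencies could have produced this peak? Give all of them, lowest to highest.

40.35 MHz, 62.1 MHz, 74.5 MHz

Frequencies that alias to 6.2 MHz are k·fs ± 6.2 MHz for integer k ≥ 0.
k=0: 6.2 MHz.
k=1: 27.95 MHz, 40.35 MHz.
k=2: 62.1 MHz, 74.5 MHz.
k=3: 96.25 MHz, 108.65 MHz.
Within [33.75 MHz, 96.05 MHz]: 40.35 MHz, 62.1 MHz, 74.5 MHz.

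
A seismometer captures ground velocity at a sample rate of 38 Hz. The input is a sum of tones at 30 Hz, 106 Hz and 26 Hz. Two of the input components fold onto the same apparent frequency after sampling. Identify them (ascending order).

30 Hz, 106 Hz

fs/2 = 19 Hz.
30 Hz > fs/2 = 19 Hz, folds to fs − 30 Hz = 8 Hz.
106 Hz mod fs = 30 Hz.
30 Hz > fs/2 = 19 Hz, folds to fs − 30 Hz = 8 Hz.
26 Hz > fs/2 = 19 Hz, folds to fs − 26 Hz = 12 Hz.
30 Hz and 106 Hz both map to 8 Hz.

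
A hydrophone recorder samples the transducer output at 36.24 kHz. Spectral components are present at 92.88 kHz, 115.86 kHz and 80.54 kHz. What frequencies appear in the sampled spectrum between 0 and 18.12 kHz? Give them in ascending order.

fs/2 = 18.12 kHz.
92.88 kHz mod fs = 20.4 kHz.
20.4 kHz > fs/2 = 18.12 kHz, folds to fs − 20.4 kHz = 15.84 kHz.
115.86 kHz mod fs = 7.14 kHz.
7.14 kHz ≤ fs/2 = 18.12 kHz, appears at 7.14 kHz.
80.54 kHz mod fs = 8.06 kHz.
8.06 kHz ≤ fs/2 = 18.12 kHz, appears at 8.06 kHz.
Distinct values: {7.14 kHz, 8.06 kHz, 15.84 kHz}.

7.14 kHz, 8.06 kHz, 15.84 kHz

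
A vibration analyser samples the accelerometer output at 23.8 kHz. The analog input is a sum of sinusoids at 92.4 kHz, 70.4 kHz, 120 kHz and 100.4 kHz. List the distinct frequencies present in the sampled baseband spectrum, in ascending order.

fs/2 = 11.9 kHz.
92.4 kHz mod fs = 21 kHz.
21 kHz > fs/2 = 11.9 kHz, folds to fs − 21 kHz = 2.8 kHz.
70.4 kHz mod fs = 22.8 kHz.
22.8 kHz > fs/2 = 11.9 kHz, folds to fs − 22.8 kHz = 1 kHz.
120 kHz mod fs = 1 kHz.
1 kHz ≤ fs/2 = 11.9 kHz, appears at 1 kHz.
100.4 kHz mod fs = 5.2 kHz.
5.2 kHz ≤ fs/2 = 11.9 kHz, appears at 5.2 kHz.
Distinct values: {1 kHz, 2.8 kHz, 5.2 kHz}.

1 kHz, 2.8 kHz, 5.2 kHz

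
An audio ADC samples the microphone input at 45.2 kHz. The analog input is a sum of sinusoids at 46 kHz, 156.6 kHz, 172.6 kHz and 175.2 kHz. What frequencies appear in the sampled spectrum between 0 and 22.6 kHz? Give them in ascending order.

0.8 kHz, 5.6 kHz, 8.2 kHz, 21 kHz

fs/2 = 22.6 kHz.
46 kHz mod fs = 0.8 kHz.
0.8 kHz ≤ fs/2 = 22.6 kHz, appears at 0.8 kHz.
156.6 kHz mod fs = 21 kHz.
21 kHz ≤ fs/2 = 22.6 kHz, appears at 21 kHz.
172.6 kHz mod fs = 37 kHz.
37 kHz > fs/2 = 22.6 kHz, folds to fs − 37 kHz = 8.2 kHz.
175.2 kHz mod fs = 39.6 kHz.
39.6 kHz > fs/2 = 22.6 kHz, folds to fs − 39.6 kHz = 5.6 kHz.
Distinct values: {0.8 kHz, 5.6 kHz, 8.2 kHz, 21 kHz}.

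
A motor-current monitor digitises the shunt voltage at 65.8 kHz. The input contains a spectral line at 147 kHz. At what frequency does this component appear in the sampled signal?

15.4 kHz

147 kHz mod fs = 15.4 kHz.
15.4 kHz ≤ fs/2 = 32.9 kHz, appears at 15.4 kHz.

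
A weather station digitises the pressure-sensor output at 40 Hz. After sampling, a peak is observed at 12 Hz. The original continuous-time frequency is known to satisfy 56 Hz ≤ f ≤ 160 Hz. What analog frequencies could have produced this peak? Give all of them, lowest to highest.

Frequencies that alias to 12 Hz are k·fs ± 12 Hz for integer k ≥ 0.
k=0: 12 Hz.
k=1: 28 Hz, 52 Hz.
k=2: 68 Hz, 92 Hz.
k=3: 108 Hz, 132 Hz.
k=4: 148 Hz, 172 Hz.
k=5: 188 Hz, 212 Hz.
Within [56 Hz, 160 Hz]: 68 Hz, 92 Hz, 108 Hz, 132 Hz, 148 Hz.

68 Hz, 92 Hz, 108 Hz, 132 Hz, 148 Hz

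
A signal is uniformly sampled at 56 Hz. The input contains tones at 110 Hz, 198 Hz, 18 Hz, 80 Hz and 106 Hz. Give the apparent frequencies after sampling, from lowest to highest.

2 Hz, 6 Hz, 18 Hz, 24 Hz, 26 Hz

fs/2 = 28 Hz.
110 Hz mod fs = 54 Hz.
54 Hz > fs/2 = 28 Hz, folds to fs − 54 Hz = 2 Hz.
198 Hz mod fs = 30 Hz.
30 Hz > fs/2 = 28 Hz, folds to fs − 30 Hz = 26 Hz.
18 Hz ≤ fs/2 = 28 Hz, passes unchanged.
80 Hz mod fs = 24 Hz.
24 Hz ≤ fs/2 = 28 Hz, appears at 24 Hz.
106 Hz mod fs = 50 Hz.
50 Hz > fs/2 = 28 Hz, folds to fs − 50 Hz = 6 Hz.
Distinct values: {2 Hz, 6 Hz, 18 Hz, 24 Hz, 26 Hz}.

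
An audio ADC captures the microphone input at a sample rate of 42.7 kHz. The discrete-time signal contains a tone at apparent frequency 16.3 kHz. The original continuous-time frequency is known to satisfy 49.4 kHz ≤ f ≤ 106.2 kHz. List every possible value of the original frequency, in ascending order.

59 kHz, 69.1 kHz, 101.7 kHz

Frequencies that alias to 16.3 kHz are k·fs ± 16.3 kHz for integer k ≥ 0.
k=0: 16.3 kHz.
k=1: 26.4 kHz, 59 kHz.
k=2: 69.1 kHz, 101.7 kHz.
k=3: 111.8 kHz, 144.4 kHz.
Within [49.4 kHz, 106.2 kHz]: 59 kHz, 69.1 kHz, 101.7 kHz.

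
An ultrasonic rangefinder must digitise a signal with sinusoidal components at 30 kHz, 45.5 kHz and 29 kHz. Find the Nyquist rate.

91 kHz

Highest-frequency component: 45.5 kHz.
Nyquist rate = 2 × 45.5 kHz = 91 kHz.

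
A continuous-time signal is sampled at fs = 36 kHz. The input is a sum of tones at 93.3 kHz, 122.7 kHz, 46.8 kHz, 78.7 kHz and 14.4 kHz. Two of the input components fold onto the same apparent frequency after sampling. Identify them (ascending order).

93.3 kHz, 122.7 kHz

fs/2 = 18 kHz.
93.3 kHz mod fs = 21.3 kHz.
21.3 kHz > fs/2 = 18 kHz, folds to fs − 21.3 kHz = 14.7 kHz.
122.7 kHz mod fs = 14.7 kHz.
14.7 kHz ≤ fs/2 = 18 kHz, appears at 14.7 kHz.
46.8 kHz mod fs = 10.8 kHz.
10.8 kHz ≤ fs/2 = 18 kHz, appears at 10.8 kHz.
78.7 kHz mod fs = 6.7 kHz.
6.7 kHz ≤ fs/2 = 18 kHz, appears at 6.7 kHz.
14.4 kHz ≤ fs/2 = 18 kHz, passes unchanged.
93.3 kHz and 122.7 kHz both map to 14.7 kHz.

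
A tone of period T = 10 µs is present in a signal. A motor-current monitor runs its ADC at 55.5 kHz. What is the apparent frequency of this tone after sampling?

T = 10 µs → f = 1/T = 100 kHz.
100 kHz mod fs = 44.5 kHz.
44.5 kHz > fs/2 = 27.75 kHz, folds to fs − 44.5 kHz = 11 kHz.

11 kHz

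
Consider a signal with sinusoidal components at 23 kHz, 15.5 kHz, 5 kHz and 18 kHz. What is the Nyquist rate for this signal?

46 kHz

Highest-frequency component: 23 kHz.
Nyquist rate = 2 × 23 kHz = 46 kHz.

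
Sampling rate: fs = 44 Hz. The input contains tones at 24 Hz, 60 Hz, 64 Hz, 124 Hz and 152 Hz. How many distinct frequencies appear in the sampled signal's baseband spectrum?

fs/2 = 22 Hz.
24 Hz > fs/2 = 22 Hz, folds to fs − 24 Hz = 20 Hz.
60 Hz mod fs = 16 Hz.
16 Hz ≤ fs/2 = 22 Hz, appears at 16 Hz.
64 Hz mod fs = 20 Hz.
20 Hz ≤ fs/2 = 22 Hz, appears at 20 Hz.
124 Hz mod fs = 36 Hz.
36 Hz > fs/2 = 22 Hz, folds to fs − 36 Hz = 8 Hz.
152 Hz mod fs = 20 Hz.
20 Hz ≤ fs/2 = 22 Hz, appears at 20 Hz.
Distinct values: {8 Hz, 16 Hz, 20 Hz} → 3.

3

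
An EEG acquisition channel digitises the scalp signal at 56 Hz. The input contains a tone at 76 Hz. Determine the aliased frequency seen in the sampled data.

20 Hz

76 Hz mod fs = 20 Hz.
20 Hz ≤ fs/2 = 28 Hz, appears at 20 Hz.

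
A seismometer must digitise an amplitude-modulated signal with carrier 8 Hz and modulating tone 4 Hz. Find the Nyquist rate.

AM sidebands sit at fc ± fm = 4 Hz and 12 Hz.
Highest-frequency component: 12 Hz.
Nyquist rate = 2 × 12 Hz = 24 Hz.

24 Hz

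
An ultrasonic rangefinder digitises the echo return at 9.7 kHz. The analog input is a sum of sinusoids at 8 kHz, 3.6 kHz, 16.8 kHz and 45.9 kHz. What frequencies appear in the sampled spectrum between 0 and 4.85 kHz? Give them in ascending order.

1.7 kHz, 2.6 kHz, 3.6 kHz

fs/2 = 4.85 kHz.
8 kHz > fs/2 = 4.85 kHz, folds to fs − 8 kHz = 1.7 kHz.
3.6 kHz ≤ fs/2 = 4.85 kHz, passes unchanged.
16.8 kHz mod fs = 7.1 kHz.
7.1 kHz > fs/2 = 4.85 kHz, folds to fs − 7.1 kHz = 2.6 kHz.
45.9 kHz mod fs = 7.1 kHz.
7.1 kHz > fs/2 = 4.85 kHz, folds to fs − 7.1 kHz = 2.6 kHz.
Distinct values: {1.7 kHz, 2.6 kHz, 3.6 kHz}.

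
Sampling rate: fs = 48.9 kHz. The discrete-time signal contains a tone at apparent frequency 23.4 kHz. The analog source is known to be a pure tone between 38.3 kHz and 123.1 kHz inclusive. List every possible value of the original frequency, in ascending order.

72.3 kHz, 74.4 kHz, 121.2 kHz

Frequencies that alias to 23.4 kHz are k·fs ± 23.4 kHz for integer k ≥ 0.
k=0: 23.4 kHz.
k=1: 25.5 kHz, 72.3 kHz.
k=2: 74.4 kHz, 121.2 kHz.
k=3: 123.3 kHz, 170.1 kHz.
Within [38.3 kHz, 123.1 kHz]: 72.3 kHz, 74.4 kHz, 121.2 kHz.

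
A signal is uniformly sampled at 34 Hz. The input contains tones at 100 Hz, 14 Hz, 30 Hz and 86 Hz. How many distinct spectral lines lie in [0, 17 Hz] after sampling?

fs/2 = 17 Hz.
100 Hz mod fs = 32 Hz.
32 Hz > fs/2 = 17 Hz, folds to fs − 32 Hz = 2 Hz.
14 Hz ≤ fs/2 = 17 Hz, passes unchanged.
30 Hz > fs/2 = 17 Hz, folds to fs − 30 Hz = 4 Hz.
86 Hz mod fs = 18 Hz.
18 Hz > fs/2 = 17 Hz, folds to fs − 18 Hz = 16 Hz.
Distinct values: {2 Hz, 4 Hz, 14 Hz, 16 Hz} → 4.

4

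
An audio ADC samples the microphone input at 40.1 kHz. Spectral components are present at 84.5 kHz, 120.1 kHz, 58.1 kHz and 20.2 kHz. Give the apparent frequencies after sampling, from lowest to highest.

fs/2 = 20.05 kHz.
84.5 kHz mod fs = 4.3 kHz.
4.3 kHz ≤ fs/2 = 20.05 kHz, appears at 4.3 kHz.
120.1 kHz mod fs = 39.9 kHz.
39.9 kHz > fs/2 = 20.05 kHz, folds to fs − 39.9 kHz = 0.2 kHz.
58.1 kHz mod fs = 18 kHz.
18 kHz ≤ fs/2 = 20.05 kHz, appears at 18 kHz.
20.2 kHz > fs/2 = 20.05 kHz, folds to fs − 20.2 kHz = 19.9 kHz.
Distinct values: {0.2 kHz, 4.3 kHz, 18 kHz, 19.9 kHz}.

0.2 kHz, 4.3 kHz, 18 kHz, 19.9 kHz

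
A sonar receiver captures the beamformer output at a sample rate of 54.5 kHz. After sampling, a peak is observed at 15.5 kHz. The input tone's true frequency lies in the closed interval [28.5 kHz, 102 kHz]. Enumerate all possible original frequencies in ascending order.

Frequencies that alias to 15.5 kHz are k·fs ± 15.5 kHz for integer k ≥ 0.
k=0: 15.5 kHz.
k=1: 39 kHz, 70 kHz.
k=2: 93.5 kHz, 124.5 kHz.
k=3: 148 kHz, 179 kHz.
Within [28.5 kHz, 102 kHz]: 39 kHz, 70 kHz, 93.5 kHz.

39 kHz, 70 kHz, 93.5 kHz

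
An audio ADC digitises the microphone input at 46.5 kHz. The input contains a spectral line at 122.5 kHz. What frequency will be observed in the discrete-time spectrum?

122.5 kHz mod fs = 29.5 kHz.
29.5 kHz > fs/2 = 23.25 kHz, folds to fs − 29.5 kHz = 17 kHz.

17 kHz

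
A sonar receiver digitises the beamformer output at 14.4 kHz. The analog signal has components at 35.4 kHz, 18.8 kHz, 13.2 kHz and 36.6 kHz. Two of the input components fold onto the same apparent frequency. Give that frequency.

fs/2 = 7.2 kHz.
35.4 kHz mod fs = 6.6 kHz.
6.6 kHz ≤ fs/2 = 7.2 kHz, appears at 6.6 kHz.
18.8 kHz mod fs = 4.4 kHz.
4.4 kHz ≤ fs/2 = 7.2 kHz, appears at 4.4 kHz.
13.2 kHz > fs/2 = 7.2 kHz, folds to fs − 13.2 kHz = 1.2 kHz.
36.6 kHz mod fs = 7.8 kHz.
7.8 kHz > fs/2 = 7.2 kHz, folds to fs − 7.8 kHz = 6.6 kHz.
35.4 kHz and 36.6 kHz both map to 6.6 kHz.

6.6 kHz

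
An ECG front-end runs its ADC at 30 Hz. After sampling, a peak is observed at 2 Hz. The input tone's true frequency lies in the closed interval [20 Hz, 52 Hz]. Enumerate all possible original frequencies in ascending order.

28 Hz, 32 Hz

Frequencies that alias to 2 Hz are k·fs ± 2 Hz for integer k ≥ 0.
k=0: 2 Hz.
k=1: 28 Hz, 32 Hz.
k=2: 58 Hz, 62 Hz.
Within [20 Hz, 52 Hz]: 28 Hz, 32 Hz.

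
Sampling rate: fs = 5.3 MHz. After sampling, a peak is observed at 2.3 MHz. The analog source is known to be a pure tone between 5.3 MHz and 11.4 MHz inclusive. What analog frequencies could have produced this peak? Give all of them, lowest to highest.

7.6 MHz, 8.3 MHz

Frequencies that alias to 2.3 MHz are k·fs ± 2.3 MHz for integer k ≥ 0.
k=0: 2.3 MHz.
k=1: 3 MHz, 7.6 MHz.
k=2: 8.3 MHz, 12.9 MHz.
k=3: 13.6 MHz, 18.2 MHz.
Within [5.3 MHz, 11.4 MHz]: 7.6 MHz, 8.3 MHz.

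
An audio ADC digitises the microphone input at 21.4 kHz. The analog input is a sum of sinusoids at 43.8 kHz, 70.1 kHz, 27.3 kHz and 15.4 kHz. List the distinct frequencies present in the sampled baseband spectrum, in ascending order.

fs/2 = 10.7 kHz.
43.8 kHz mod fs = 1 kHz.
1 kHz ≤ fs/2 = 10.7 kHz, appears at 1 kHz.
70.1 kHz mod fs = 5.9 kHz.
5.9 kHz ≤ fs/2 = 10.7 kHz, appears at 5.9 kHz.
27.3 kHz mod fs = 5.9 kHz.
5.9 kHz ≤ fs/2 = 10.7 kHz, appears at 5.9 kHz.
15.4 kHz > fs/2 = 10.7 kHz, folds to fs − 15.4 kHz = 6 kHz.
Distinct values: {1 kHz, 5.9 kHz, 6 kHz}.

1 kHz, 5.9 kHz, 6 kHz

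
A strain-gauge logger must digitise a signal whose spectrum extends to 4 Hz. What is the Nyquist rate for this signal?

8 Hz

Nyquist rate = 2 × 4 Hz = 8 Hz.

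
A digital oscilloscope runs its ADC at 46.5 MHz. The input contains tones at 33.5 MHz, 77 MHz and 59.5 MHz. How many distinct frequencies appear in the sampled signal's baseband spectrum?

2

fs/2 = 23.25 MHz.
33.5 MHz > fs/2 = 23.25 MHz, folds to fs − 33.5 MHz = 13 MHz.
77 MHz mod fs = 30.5 MHz.
30.5 MHz > fs/2 = 23.25 MHz, folds to fs − 30.5 MHz = 16 MHz.
59.5 MHz mod fs = 13 MHz.
13 MHz ≤ fs/2 = 23.25 MHz, appears at 13 MHz.
Distinct values: {13 MHz, 16 MHz} → 2.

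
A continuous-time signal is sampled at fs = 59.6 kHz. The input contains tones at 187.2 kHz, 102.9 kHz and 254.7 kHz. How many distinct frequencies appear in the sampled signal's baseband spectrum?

fs/2 = 29.8 kHz.
187.2 kHz mod fs = 8.4 kHz.
8.4 kHz ≤ fs/2 = 29.8 kHz, appears at 8.4 kHz.
102.9 kHz mod fs = 43.3 kHz.
43.3 kHz > fs/2 = 29.8 kHz, folds to fs − 43.3 kHz = 16.3 kHz.
254.7 kHz mod fs = 16.3 kHz.
16.3 kHz ≤ fs/2 = 29.8 kHz, appears at 16.3 kHz.
Distinct values: {8.4 kHz, 16.3 kHz} → 2.

2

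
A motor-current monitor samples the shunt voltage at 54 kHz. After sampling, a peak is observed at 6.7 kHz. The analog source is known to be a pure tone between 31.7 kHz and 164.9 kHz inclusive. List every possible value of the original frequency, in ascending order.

47.3 kHz, 60.7 kHz, 101.3 kHz, 114.7 kHz, 155.3 kHz

Frequencies that alias to 6.7 kHz are k·fs ± 6.7 kHz for integer k ≥ 0.
k=0: 6.7 kHz.
k=1: 47.3 kHz, 60.7 kHz.
k=2: 101.3 kHz, 114.7 kHz.
k=3: 155.3 kHz, 168.7 kHz.
k=4: 209.3 kHz, 222.7 kHz.
Within [31.7 kHz, 164.9 kHz]: 47.3 kHz, 60.7 kHz, 101.3 kHz, 114.7 kHz, 155.3 kHz.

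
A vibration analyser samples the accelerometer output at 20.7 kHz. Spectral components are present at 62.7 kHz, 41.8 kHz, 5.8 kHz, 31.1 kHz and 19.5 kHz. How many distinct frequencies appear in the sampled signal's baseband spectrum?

5

fs/2 = 10.35 kHz.
62.7 kHz mod fs = 0.6 kHz.
0.6 kHz ≤ fs/2 = 10.35 kHz, appears at 0.6 kHz.
41.8 kHz mod fs = 0.4 kHz.
0.4 kHz ≤ fs/2 = 10.35 kHz, appears at 0.4 kHz.
5.8 kHz ≤ fs/2 = 10.35 kHz, passes unchanged.
31.1 kHz mod fs = 10.4 kHz.
10.4 kHz > fs/2 = 10.35 kHz, folds to fs − 10.4 kHz = 10.3 kHz.
19.5 kHz > fs/2 = 10.35 kHz, folds to fs − 19.5 kHz = 1.2 kHz.
Distinct values: {0.4 kHz, 0.6 kHz, 1.2 kHz, 5.8 kHz, 10.3 kHz} → 5.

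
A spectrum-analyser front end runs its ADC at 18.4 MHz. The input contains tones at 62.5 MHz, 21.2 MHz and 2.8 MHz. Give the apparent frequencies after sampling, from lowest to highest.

fs/2 = 9.2 MHz.
62.5 MHz mod fs = 7.3 MHz.
7.3 MHz ≤ fs/2 = 9.2 MHz, appears at 7.3 MHz.
21.2 MHz mod fs = 2.8 MHz.
2.8 MHz ≤ fs/2 = 9.2 MHz, appears at 2.8 MHz.
2.8 MHz ≤ fs/2 = 9.2 MHz, passes unchanged.
Distinct values: {2.8 MHz, 7.3 MHz}.

2.8 MHz, 7.3 MHz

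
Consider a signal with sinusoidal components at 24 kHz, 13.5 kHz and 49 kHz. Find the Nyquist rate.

98 kHz

Highest-frequency component: 49 kHz.
Nyquist rate = 2 × 49 kHz = 98 kHz.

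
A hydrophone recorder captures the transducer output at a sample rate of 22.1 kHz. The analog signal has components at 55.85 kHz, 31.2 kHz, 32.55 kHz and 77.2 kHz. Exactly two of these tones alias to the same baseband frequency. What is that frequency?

fs/2 = 11.05 kHz.
55.85 kHz mod fs = 11.65 kHz.
11.65 kHz > fs/2 = 11.05 kHz, folds to fs − 11.65 kHz = 10.45 kHz.
31.2 kHz mod fs = 9.1 kHz.
9.1 kHz ≤ fs/2 = 11.05 kHz, appears at 9.1 kHz.
32.55 kHz mod fs = 10.45 kHz.
10.45 kHz ≤ fs/2 = 11.05 kHz, appears at 10.45 kHz.
77.2 kHz mod fs = 10.9 kHz.
10.9 kHz ≤ fs/2 = 11.05 kHz, appears at 10.9 kHz.
32.55 kHz and 55.85 kHz both map to 10.45 kHz.

10.45 kHz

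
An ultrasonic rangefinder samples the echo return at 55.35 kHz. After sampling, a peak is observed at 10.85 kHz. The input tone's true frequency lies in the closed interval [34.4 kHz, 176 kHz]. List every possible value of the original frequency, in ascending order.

44.5 kHz, 66.2 kHz, 99.85 kHz, 121.55 kHz, 155.2 kHz

Frequencies that alias to 10.85 kHz are k·fs ± 10.85 kHz for integer k ≥ 0.
k=0: 10.85 kHz.
k=1: 44.5 kHz, 66.2 kHz.
k=2: 99.85 kHz, 121.55 kHz.
k=3: 155.2 kHz, 176.9 kHz.
k=4: 210.55 kHz, 232.25 kHz.
Within [34.4 kHz, 176 kHz]: 44.5 kHz, 66.2 kHz, 99.85 kHz, 121.55 kHz, 155.2 kHz.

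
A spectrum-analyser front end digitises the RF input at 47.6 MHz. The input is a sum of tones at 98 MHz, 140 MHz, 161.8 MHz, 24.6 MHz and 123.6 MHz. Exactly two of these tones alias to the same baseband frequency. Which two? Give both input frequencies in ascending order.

fs/2 = 23.8 MHz.
98 MHz mod fs = 2.8 MHz.
2.8 MHz ≤ fs/2 = 23.8 MHz, appears at 2.8 MHz.
140 MHz mod fs = 44.8 MHz.
44.8 MHz > fs/2 = 23.8 MHz, folds to fs − 44.8 MHz = 2.8 MHz.
161.8 MHz mod fs = 19 MHz.
19 MHz ≤ fs/2 = 23.8 MHz, appears at 19 MHz.
24.6 MHz > fs/2 = 23.8 MHz, folds to fs − 24.6 MHz = 23 MHz.
123.6 MHz mod fs = 28.4 MHz.
28.4 MHz > fs/2 = 23.8 MHz, folds to fs − 28.4 MHz = 19.2 MHz.
98 MHz and 140 MHz both map to 2.8 MHz.

98 MHz, 140 MHz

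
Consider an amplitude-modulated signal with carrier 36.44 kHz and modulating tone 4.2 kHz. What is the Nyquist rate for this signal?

81.28 kHz

AM sidebands sit at fc ± fm = 32.24 kHz and 40.64 kHz.
Highest-frequency component: 40.64 kHz.
Nyquist rate = 2 × 40.64 kHz = 81.28 kHz.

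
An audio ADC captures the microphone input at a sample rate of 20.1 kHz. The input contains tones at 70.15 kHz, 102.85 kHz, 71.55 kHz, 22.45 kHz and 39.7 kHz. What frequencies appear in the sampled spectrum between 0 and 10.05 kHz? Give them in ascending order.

0.5 kHz, 2.35 kHz, 8.85 kHz, 9.85 kHz

fs/2 = 10.05 kHz.
70.15 kHz mod fs = 9.85 kHz.
9.85 kHz ≤ fs/2 = 10.05 kHz, appears at 9.85 kHz.
102.85 kHz mod fs = 2.35 kHz.
2.35 kHz ≤ fs/2 = 10.05 kHz, appears at 2.35 kHz.
71.55 kHz mod fs = 11.25 kHz.
11.25 kHz > fs/2 = 10.05 kHz, folds to fs − 11.25 kHz = 8.85 kHz.
22.45 kHz mod fs = 2.35 kHz.
2.35 kHz ≤ fs/2 = 10.05 kHz, appears at 2.35 kHz.
39.7 kHz mod fs = 19.6 kHz.
19.6 kHz > fs/2 = 10.05 kHz, folds to fs − 19.6 kHz = 0.5 kHz.
Distinct values: {0.5 kHz, 2.35 kHz, 8.85 kHz, 9.85 kHz}.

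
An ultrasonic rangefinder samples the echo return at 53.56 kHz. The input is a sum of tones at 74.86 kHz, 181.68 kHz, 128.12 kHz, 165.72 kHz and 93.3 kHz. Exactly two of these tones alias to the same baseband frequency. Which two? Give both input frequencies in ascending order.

128.12 kHz, 181.68 kHz

fs/2 = 26.78 kHz.
74.86 kHz mod fs = 21.3 kHz.
21.3 kHz ≤ fs/2 = 26.78 kHz, appears at 21.3 kHz.
181.68 kHz mod fs = 21 kHz.
21 kHz ≤ fs/2 = 26.78 kHz, appears at 21 kHz.
128.12 kHz mod fs = 21 kHz.
21 kHz ≤ fs/2 = 26.78 kHz, appears at 21 kHz.
165.72 kHz mod fs = 5.04 kHz.
5.04 kHz ≤ fs/2 = 26.78 kHz, appears at 5.04 kHz.
93.3 kHz mod fs = 39.74 kHz.
39.74 kHz > fs/2 = 26.78 kHz, folds to fs − 39.74 kHz = 13.82 kHz.
128.12 kHz and 181.68 kHz both map to 21 kHz.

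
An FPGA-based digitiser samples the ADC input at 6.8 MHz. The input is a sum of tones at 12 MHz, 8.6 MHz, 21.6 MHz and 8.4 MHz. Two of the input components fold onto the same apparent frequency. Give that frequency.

1.6 MHz

fs/2 = 3.4 MHz.
12 MHz mod fs = 5.2 MHz.
5.2 MHz > fs/2 = 3.4 MHz, folds to fs − 5.2 MHz = 1.6 MHz.
8.6 MHz mod fs = 1.8 MHz.
1.8 MHz ≤ fs/2 = 3.4 MHz, appears at 1.8 MHz.
21.6 MHz mod fs = 1.2 MHz.
1.2 MHz ≤ fs/2 = 3.4 MHz, appears at 1.2 MHz.
8.4 MHz mod fs = 1.6 MHz.
1.6 MHz ≤ fs/2 = 3.4 MHz, appears at 1.6 MHz.
8.4 MHz and 12 MHz both map to 1.6 MHz.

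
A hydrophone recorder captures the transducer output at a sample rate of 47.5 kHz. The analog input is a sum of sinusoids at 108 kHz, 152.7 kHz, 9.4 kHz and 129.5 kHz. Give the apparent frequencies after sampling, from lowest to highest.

9.4 kHz, 10.2 kHz, 13 kHz

fs/2 = 23.75 kHz.
108 kHz mod fs = 13 kHz.
13 kHz ≤ fs/2 = 23.75 kHz, appears at 13 kHz.
152.7 kHz mod fs = 10.2 kHz.
10.2 kHz ≤ fs/2 = 23.75 kHz, appears at 10.2 kHz.
9.4 kHz ≤ fs/2 = 23.75 kHz, passes unchanged.
129.5 kHz mod fs = 34.5 kHz.
34.5 kHz > fs/2 = 23.75 kHz, folds to fs − 34.5 kHz = 13 kHz.
Distinct values: {9.4 kHz, 10.2 kHz, 13 kHz}.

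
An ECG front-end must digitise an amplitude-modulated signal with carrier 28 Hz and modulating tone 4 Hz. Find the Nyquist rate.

AM sidebands sit at fc ± fm = 24 Hz and 32 Hz.
Highest-frequency component: 32 Hz.
Nyquist rate = 2 × 32 Hz = 64 Hz.

64 Hz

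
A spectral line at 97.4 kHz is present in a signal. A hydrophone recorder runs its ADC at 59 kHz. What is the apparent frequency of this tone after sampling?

97.4 kHz mod fs = 38.4 kHz.
38.4 kHz > fs/2 = 29.5 kHz, folds to fs − 38.4 kHz = 20.6 kHz.

20.6 kHz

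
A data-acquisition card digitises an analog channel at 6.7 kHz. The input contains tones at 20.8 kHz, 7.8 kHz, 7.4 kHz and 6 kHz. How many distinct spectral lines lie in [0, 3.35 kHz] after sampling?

2

fs/2 = 3.35 kHz.
20.8 kHz mod fs = 0.7 kHz.
0.7 kHz ≤ fs/2 = 3.35 kHz, appears at 0.7 kHz.
7.8 kHz mod fs = 1.1 kHz.
1.1 kHz ≤ fs/2 = 3.35 kHz, appears at 1.1 kHz.
7.4 kHz mod fs = 0.7 kHz.
0.7 kHz ≤ fs/2 = 3.35 kHz, appears at 0.7 kHz.
6 kHz > fs/2 = 3.35 kHz, folds to fs − 6 kHz = 0.7 kHz.
Distinct values: {0.7 kHz, 1.1 kHz} → 2.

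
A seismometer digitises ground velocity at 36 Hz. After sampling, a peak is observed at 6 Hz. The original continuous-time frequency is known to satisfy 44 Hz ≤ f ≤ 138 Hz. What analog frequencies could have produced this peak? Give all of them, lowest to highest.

66 Hz, 78 Hz, 102 Hz, 114 Hz, 138 Hz

Frequencies that alias to 6 Hz are k·fs ± 6 Hz for integer k ≥ 0.
k=0: 6 Hz.
k=1: 30 Hz, 42 Hz.
k=2: 66 Hz, 78 Hz.
k=3: 102 Hz, 114 Hz.
k=4: 138 Hz, 150 Hz.
k=5: 174 Hz, 186 Hz.
Within [44 Hz, 138 Hz]: 66 Hz, 78 Hz, 102 Hz, 114 Hz, 138 Hz.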